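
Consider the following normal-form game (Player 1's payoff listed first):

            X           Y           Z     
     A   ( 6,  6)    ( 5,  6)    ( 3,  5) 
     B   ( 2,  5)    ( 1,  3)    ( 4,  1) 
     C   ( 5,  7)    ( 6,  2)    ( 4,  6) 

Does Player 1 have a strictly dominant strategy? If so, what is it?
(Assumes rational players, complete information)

No strictly dominant strategy exists for Player 1

Work:
A strategy strictly dominates another if it gives a strictly higher payoff against every opponent action. Compare each pair of P1's strategies column-by-column:
  A vs B: [6 vs 2, 5 vs 1, 3 vs 4] → A does not strictly dominate B (column Z: 3 ≤ 4)
  A vs C: [6 vs 5, 5 vs 6, 3 vs 4] → A does not strictly dominate C (column Y: 5 ≤ 6)
  B vs A: [2 vs 6, 1 vs 5, 4 vs 3] → B does not strictly dominate A (column X: 2 ≤ 6)
  B vs C: [2 vs 5, 1 vs 6, 4 vs 4] → B does not strictly dominate C (column X: 2 ≤ 5)
  C vs A: [5 vs 6, 6 vs 5, 4 vs 3] → C does not strictly dominate A (column X: 5 ≤ 6)
  C vs B: [5 vs 2, 6 vs 1, 4 vs 4] → C does not strictly dominate B (column Z: 4 ≤ 4)
No single strategy strictly dominates all others → no strictly dominant strategy.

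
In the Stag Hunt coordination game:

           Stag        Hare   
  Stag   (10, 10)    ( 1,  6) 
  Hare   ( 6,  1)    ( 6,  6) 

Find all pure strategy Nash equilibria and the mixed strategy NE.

Pure NE: (Stag, Stag) and (Hare, Hare); Mixed NE: p = 0.5556, q = 0.5556

Work:
Check pure NE:
(Stag, Stag): (10, 10) - no unilateral deviation beneficial
(Hare, Hare): (6, 6) - no unilateral deviation beneficial
Mixed NE: P1 plays Stag with p = 0.5556, P2 plays Stag with q = 0.5556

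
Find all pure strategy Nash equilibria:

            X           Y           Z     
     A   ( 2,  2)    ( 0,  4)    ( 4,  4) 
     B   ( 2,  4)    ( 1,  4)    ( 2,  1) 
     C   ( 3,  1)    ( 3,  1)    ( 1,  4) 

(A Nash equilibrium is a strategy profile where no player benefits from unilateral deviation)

Nash equilibrium: (A, Z)

Work:
Best responses:
  P1 vs X: payoffs [2, 2, 3] → best response C (payoff 3)
  P1 vs Y: payoffs [0, 1, 3] → best response C (payoff 3)
  P1 vs Z: payoffs [4, 2, 1] → best response A (payoff 4)
  P2 vs A: payoffs [2, 4, 4] → best response Y/Z (payoff 4)
  P2 vs B: payoffs [4, 4, 1] → best response X/Y (payoff 4)
  P2 vs C: payoffs [1, 1, 4] → best response Z (payoff 4)
Mutual best responses: (A,Z) → Nash equilibria.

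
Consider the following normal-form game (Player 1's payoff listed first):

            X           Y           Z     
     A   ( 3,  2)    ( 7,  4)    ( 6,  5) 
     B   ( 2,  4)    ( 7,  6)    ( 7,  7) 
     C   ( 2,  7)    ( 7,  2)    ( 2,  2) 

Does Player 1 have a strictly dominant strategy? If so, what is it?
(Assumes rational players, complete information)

No strictly dominant strategy exists for Player 1

Work:
A strategy strictly dominates another if it gives a strictly higher payoff against every opponent action. Compare each pair of P1's strategies column-by-column:
  A vs B: [3 vs 2, 7 vs 7, 6 vs 7] → A does not strictly dominate B (column Y: 7 ≤ 7)
  A vs C: [3 vs 2, 7 vs 7, 6 vs 2] → A does not strictly dominate C (column Y: 7 ≤ 7)
  B vs A: [2 vs 3, 7 vs 7, 7 vs 6] → B does not strictly dominate A (column X: 2 ≤ 3)
  B vs C: [2 vs 2, 7 vs 7, 7 vs 2] → B does not strictly dominate C (column X: 2 ≤ 2)
  C vs A: [2 vs 3, 7 vs 7, 2 vs 6] → C does not strictly dominate A (column X: 2 ≤ 3)
  C vs B: [2 vs 2, 7 vs 7, 2 vs 7] → C does not strictly dominate B (column X: 2 ≤ 2)
No single strategy strictly dominates all others → no strictly dominant strategy.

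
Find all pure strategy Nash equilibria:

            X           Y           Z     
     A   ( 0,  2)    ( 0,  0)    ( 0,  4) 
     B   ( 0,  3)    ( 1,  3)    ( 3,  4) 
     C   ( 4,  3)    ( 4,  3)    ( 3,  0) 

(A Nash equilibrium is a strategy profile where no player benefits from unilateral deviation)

Nash equilibrium: (B, Z), (C, X), (C, Y)

Work:
Best responses:
  P1 vs X: payoffs [0, 0, 4] → best response C (payoff 4)
  P1 vs Y: payoffs [0, 1, 4] → best response C (payoff 4)
  P1 vs Z: payoffs [0, 3, 3] → best response B/C (payoff 3)
  P2 vs A: payoffs [2, 0, 4] → best response Z (payoff 4)
  P2 vs B: payoffs [3, 3, 4] → best response Z (payoff 4)
  P2 vs C: payoffs [3, 3, 0] → best response X/Y (payoff 3)
Mutual best responses: (B,Z), (C,X), (C,Y) → Nash equilibria.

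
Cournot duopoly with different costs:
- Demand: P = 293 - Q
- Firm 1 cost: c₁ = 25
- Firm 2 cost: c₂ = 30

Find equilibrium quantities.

q₁* = 91.0, q₂* = 86.0

Work:
Reaction: q₁ = (293 - 25 - q₂)/2
Reaction: q₂ = (293 - 30 - q₁)/2
Solve simultaneously:
q₁* = (293 - 2×25 + 30)/3 = 91.0
q₂* = (293 - 2×30 + 25)/3 = 86.0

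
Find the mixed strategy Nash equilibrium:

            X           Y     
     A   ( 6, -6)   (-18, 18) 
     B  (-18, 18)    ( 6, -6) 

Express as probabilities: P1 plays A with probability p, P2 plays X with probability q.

p = 0.5, q = 0.5

Work:
Find probabilities that make opponent indifferent:
P2 chooses q to make P1 indifferent between A and B
P1 chooses p to make P2 indifferent between X and Y
Mixed NE: P1 plays (A: 0.5, B: 0.5), P2 plays (X: 0.5, Y: 0.5)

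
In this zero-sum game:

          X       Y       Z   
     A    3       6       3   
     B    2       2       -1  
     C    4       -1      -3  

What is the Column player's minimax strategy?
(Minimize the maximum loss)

Column should play Z, value = 3

Work:
Column player minimizes Row's maximum payoff:
Column X: max payoff to Row = 4
Column Y: max payoff to Row = 6
Column Z: max payoff to Row = 3
Minimum is 3, achieved by column Z.
Minimax strategy: Z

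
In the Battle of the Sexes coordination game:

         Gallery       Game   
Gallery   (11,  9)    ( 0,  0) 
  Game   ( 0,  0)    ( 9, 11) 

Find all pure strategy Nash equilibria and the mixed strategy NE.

Pure NE: (Gallery, Gallery) and (Game, Game); Mixed NE: p = 0.55, q = 0.45

Work:
Check pure NE:
(Gallery, Gallery): (11, 9) - no unilateral deviation beneficial
(Game, Game): (9, 11) - no unilateral deviation beneficial
Mixed NE: P1 plays Gallery with p = 0.55, P2 plays Gallery with q = 0.45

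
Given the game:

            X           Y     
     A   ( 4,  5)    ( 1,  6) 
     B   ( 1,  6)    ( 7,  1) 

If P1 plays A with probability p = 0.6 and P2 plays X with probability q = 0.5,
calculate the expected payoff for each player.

E[P1] = 3.1, E[P2] = 4.7

Work:
E[P1] = p·q·π₁(A,X) + p·(1-q)·π₁(A,Y) + (1-p)·q·π₁(B,X) + (1-p)·(1-q)·π₁(B,Y)
= 0.6·0.5·4 + 0.6·0.5·1 + 0.4·0.5·1 + 0.4·0.5·7
= 3.1

E[P2] = 4.7 (similar calculation)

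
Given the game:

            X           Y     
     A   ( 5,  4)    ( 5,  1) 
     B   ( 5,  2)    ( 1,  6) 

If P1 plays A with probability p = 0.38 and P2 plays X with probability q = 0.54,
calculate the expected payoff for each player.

E[P1] = 3.8592, E[P2] = 3.3764

Work:
E[P1] = p·q·π₁(A,X) + p·(1-q)·π₁(A,Y) + (1-p)·q·π₁(B,X) + (1-p)·(1-q)·π₁(B,Y)
= 0.38·0.54·5 + 0.38·0.46·5 + 0.62·0.54·5 + 0.62·0.46·1
= 3.8592

E[P2] = 3.3764 (similar calculation)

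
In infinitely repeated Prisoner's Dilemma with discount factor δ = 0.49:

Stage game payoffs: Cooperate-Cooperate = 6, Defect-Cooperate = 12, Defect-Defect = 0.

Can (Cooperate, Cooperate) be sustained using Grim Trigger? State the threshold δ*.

δ* = 0.5; since δ = 0.49 < 0.5, cooperation cannot be sustained

Work:
For Grim Trigger:
Cooperate forever: 6/(1-δ)
Defect then punished: 12 + 0·δ/(1-δ)
Need: 6/(1-δ) ≥ 12 + 0·δ/(1-δ)
Solving: δ ≥ (T-R)/(T-P) = (12-6)/(12-0) = 0.5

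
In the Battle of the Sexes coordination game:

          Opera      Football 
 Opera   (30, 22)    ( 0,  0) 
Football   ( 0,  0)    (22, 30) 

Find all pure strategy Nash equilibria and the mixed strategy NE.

Pure NE: (Opera, Opera) and (Football, Football); Mixed NE: p = 0.5769, q = 0.4231

Work:
Check pure NE:
(Opera, Opera): (30, 22) - no unilateral deviation beneficial
(Football, Football): (22, 30) - no unilateral deviation beneficial
Mixed NE: P1 plays Opera with p = 0.5769, P2 plays Opera with q = 0.4231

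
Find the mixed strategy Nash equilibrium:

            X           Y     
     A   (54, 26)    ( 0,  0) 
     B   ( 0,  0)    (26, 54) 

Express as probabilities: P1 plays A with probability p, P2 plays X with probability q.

p = 0.675, q = 0.325

Work:
Find probabilities that make opponent indifferent:
P2 chooses q to make P1 indifferent between A and B
P1 chooses p to make P2 indifferent between X and Y
Mixed NE: P1 plays (A: 0.675, B: 0.325), P2 plays (X: 0.325, Y: 0.675)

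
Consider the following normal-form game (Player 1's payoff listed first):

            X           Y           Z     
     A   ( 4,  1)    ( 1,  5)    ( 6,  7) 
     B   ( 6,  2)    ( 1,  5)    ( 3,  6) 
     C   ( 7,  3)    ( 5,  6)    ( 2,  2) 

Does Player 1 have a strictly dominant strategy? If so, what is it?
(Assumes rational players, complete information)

No strictly dominant strategy exists for Player 1

Work:
A strategy strictly dominates another if it gives a strictly higher payoff against every opponent action. Compare each pair of P1's strategies column-by-column:
  A vs B: [4 vs 6, 1 vs 1, 6 vs 3] → A does not strictly dominate B (column X: 4 ≤ 6)
  A vs C: [4 vs 7, 1 vs 5, 6 vs 2] → A does not strictly dominate C (column X: 4 ≤ 7)
  B vs A: [6 vs 4, 1 vs 1, 3 vs 6] → B does not strictly dominate A (column Y: 1 ≤ 1)
  B vs C: [6 vs 7, 1 vs 5, 3 vs 2] → B does not strictly dominate C (column X: 6 ≤ 7)
  C vs A: [7 vs 4, 5 vs 1, 2 vs 6] → C does not strictly dominate A (column Z: 2 ≤ 6)
  C vs B: [7 vs 6, 5 vs 1, 2 vs 3] → C does not strictly dominate B (column Z: 2 ≤ 3)
No single strategy strictly dominates all others → no strictly dominant strategy.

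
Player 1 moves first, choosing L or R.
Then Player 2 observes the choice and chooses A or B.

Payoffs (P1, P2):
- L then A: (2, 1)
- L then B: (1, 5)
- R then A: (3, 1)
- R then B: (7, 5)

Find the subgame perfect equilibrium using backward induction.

P1 plays R, P2 plays B after L and B after R; Payoff (7, 5)

Work:
Backward induction:
After L: P2 chooses B → P1 gets 1
After R: P2 chooses B → P1 gets 7
P1 chooses R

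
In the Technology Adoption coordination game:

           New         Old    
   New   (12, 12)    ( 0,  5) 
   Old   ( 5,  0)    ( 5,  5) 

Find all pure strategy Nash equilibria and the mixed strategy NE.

Pure NE: (New, New) and (Old, Old); Mixed NE: p = 0.4167, q = 0.4167

Work:
Check pure NE:
(New, New): (12, 12) - no unilateral deviation beneficial
(Old, Old): (5, 5) - no unilateral deviation beneficial
Mixed NE: P1 plays New with p = 0.4167, P2 plays New with q = 0.4167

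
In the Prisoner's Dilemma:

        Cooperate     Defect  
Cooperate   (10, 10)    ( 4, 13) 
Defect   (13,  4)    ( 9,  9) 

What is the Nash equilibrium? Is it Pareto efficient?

(Defect, Defect) is NE; not Pareto efficient

Work:
Defect dominates Cooperate for both players:
If P2 cooperates: Defect (13) > Cooperate (10)
If P2 defects: Defect (9) > Cooperate (4)
NE: (Defect, Defect) with payoff (9, 9)
But (Cooperate, Cooperate) = (10, 10) Pareto dominates (9, 9)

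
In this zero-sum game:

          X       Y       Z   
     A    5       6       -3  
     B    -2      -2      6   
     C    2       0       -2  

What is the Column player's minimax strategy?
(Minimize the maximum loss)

Column should play X, value = 5

Work:
Column player minimizes Row's maximum payoff:
Column X: max payoff to Row = 5
Column Y: max payoff to Row = 6
Column Z: max payoff to Row = 6
Minimum is 5, achieved by column X.
Minimax strategy: X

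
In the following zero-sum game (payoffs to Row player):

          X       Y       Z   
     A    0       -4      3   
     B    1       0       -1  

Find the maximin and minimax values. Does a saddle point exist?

Maximin = -1, Minimax = 0, Saddle: False

Work:
Row minimums: [-4, -1] → maximin = -1
Column maximums: [1, 0, 3] → minimax = 0
No saddle point (maximin ≠ minimax). Mixed strategy needed.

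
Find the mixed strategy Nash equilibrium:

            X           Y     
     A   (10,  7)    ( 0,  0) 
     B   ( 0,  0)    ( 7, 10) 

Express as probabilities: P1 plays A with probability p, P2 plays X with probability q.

p = 0.5882, q = 0.4118

Work:
Find probabilities that make opponent indifferent:
P2 chooses q to make P1 indifferent between A and B
P1 chooses p to make P2 indifferent between X and Y
Mixed NE: P1 plays (A: 0.5882, B: 0.4118), P2 plays (X: 0.4118, Y: 0.5882)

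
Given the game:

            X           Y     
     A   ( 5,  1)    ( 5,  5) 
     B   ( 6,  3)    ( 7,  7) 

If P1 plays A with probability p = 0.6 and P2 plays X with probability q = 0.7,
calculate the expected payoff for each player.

E[P1] = 5.52, E[P2] = 3.0

Work:
E[P1] = p·q·π₁(A,X) + p·(1-q)·π₁(A,Y) + (1-p)·q·π₁(B,X) + (1-p)·(1-q)·π₁(B,Y)
= 0.6·0.7·5 + 0.6·0.3·5 + 0.4·0.7·6 + 0.4·0.3·7
= 5.52

E[P2] = 3.0 (similar calculation)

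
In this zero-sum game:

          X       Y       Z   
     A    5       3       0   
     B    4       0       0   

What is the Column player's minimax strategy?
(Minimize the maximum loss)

Column should play Z, value = 0

Work:
Column player minimizes Row's maximum payoff:
Column X: max payoff to Row = 5
Column Y: max payoff to Row = 3
Column Z: max payoff to Row = 0
Minimum is 0, achieved by column Z.
Minimax strategy: Z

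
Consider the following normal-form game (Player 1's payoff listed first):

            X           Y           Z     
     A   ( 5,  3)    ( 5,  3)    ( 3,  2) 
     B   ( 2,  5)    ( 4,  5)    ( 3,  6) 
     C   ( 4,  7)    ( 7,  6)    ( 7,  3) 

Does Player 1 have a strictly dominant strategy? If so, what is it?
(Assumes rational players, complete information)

No strictly dominant strategy exists for Player 1

Work:
A strategy strictly dominates another if it gives a strictly higher payoff against every opponent action. Compare each pair of P1's strategies column-by-column:
  A vs B: [5 vs 2, 5 vs 4, 3 vs 3] → A does not strictly dominate B (column Z: 3 ≤ 3)
  A vs C: [5 vs 4, 5 vs 7, 3 vs 7] → A does not strictly dominate C (column Y: 5 ≤ 7)
  B vs A: [2 vs 5, 4 vs 5, 3 vs 3] → B does not strictly dominate A (column X: 2 ≤ 5)
  B vs C: [2 vs 4, 4 vs 7, 3 vs 7] → B does not strictly dominate C (column X: 2 ≤ 4)
  C vs A: [4 vs 5, 7 vs 5, 7 vs 3] → C does not strictly dominate A (column X: 4 ≤ 5)
  C vs B: [4 vs 2, 7 vs 4, 7 vs 3] → C strictly dominates B
No single strategy strictly dominates all others → no strictly dominant strategy.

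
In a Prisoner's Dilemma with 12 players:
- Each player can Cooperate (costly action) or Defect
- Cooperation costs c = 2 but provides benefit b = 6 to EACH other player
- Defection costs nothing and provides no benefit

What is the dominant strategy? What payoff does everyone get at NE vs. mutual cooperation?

Dominant: Defect; NE payoff = 0; Coop payoff = 64

Work:
Defect dominates (saves cost c = 2, benefit to others is external)
NE: All defect → everyone gets 0
If all cooperate: each receives (11)×6 - 2 = 64
Social dilemma: 64 > 0 but NE gives 0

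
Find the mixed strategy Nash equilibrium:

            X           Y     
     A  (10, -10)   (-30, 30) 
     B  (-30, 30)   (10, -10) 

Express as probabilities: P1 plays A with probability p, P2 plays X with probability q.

p = 0.5, q = 0.5

Work:
Find probabilities that make opponent indifferent:
P2 chooses q to make P1 indifferent between A and B
P1 chooses p to make P2 indifferent between X and Y
Mixed NE: P1 plays (A: 0.5, B: 0.5), P2 plays (X: 0.5, Y: 0.5)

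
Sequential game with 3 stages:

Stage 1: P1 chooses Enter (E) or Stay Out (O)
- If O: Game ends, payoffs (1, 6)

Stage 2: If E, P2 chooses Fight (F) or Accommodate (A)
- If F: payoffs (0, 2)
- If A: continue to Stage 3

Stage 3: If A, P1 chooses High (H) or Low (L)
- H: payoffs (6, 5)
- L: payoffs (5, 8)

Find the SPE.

SPE: (E, A, H); Outcome (6, 5)

Work:
Stage 3: P1 chooses H (6 vs 5)
Stage 2: P2: F->2, A->5 (anticipating H). Choose A
Stage 1: P1: O->1, E->6 (anticipating A, H). Choose E
SPE path: E -> A -> H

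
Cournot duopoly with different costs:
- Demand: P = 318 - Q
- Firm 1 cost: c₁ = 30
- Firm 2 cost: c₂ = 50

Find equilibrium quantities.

q₁* = 102.67, q₂* = 82.67

Work:
Reaction: q₁ = (318 - 30 - q₂)/2
Reaction: q₂ = (318 - 50 - q₁)/2
Solve simultaneously:
q₁* = (318 - 2×30 + 50)/3 = 102.67
q₂* = (318 - 2×50 + 30)/3 = 82.67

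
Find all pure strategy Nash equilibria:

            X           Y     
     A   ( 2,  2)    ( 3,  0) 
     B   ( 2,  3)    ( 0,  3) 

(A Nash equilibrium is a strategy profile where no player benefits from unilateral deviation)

Nash equilibrium: (A, X), (B, X)

Work:
Best responses:
  P1 vs X: payoffs [2, 2] → best response A/B (payoff 2)
  P1 vs Y: payoffs [3, 0] → best response A (payoff 3)
  P2 vs A: payoffs [2, 0] → best response X (payoff 2)
  P2 vs B: payoffs [3, 3] → best response X/Y (payoff 3)
Mutual best responses: (A,X), (B,X) → Nash equilibria.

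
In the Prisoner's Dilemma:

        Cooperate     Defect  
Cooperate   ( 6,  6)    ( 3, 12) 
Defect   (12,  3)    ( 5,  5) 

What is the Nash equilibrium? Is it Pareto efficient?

(Defect, Defect) is NE; not Pareto efficient

Work:
Defect dominates Cooperate for both players:
If P2 cooperates: Defect (12) > Cooperate (6)
If P2 defects: Defect (5) > Cooperate (3)
NE: (Defect, Defect) with payoff (5, 5)
But (Cooperate, Cooperate) = (6, 6) Pareto dominates (5, 5)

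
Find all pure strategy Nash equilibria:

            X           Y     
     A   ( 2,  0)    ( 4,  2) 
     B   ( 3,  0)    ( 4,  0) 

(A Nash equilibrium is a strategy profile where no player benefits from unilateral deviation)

Nash equilibrium: (A, Y), (B, X), (B, Y)

Work:
Best responses:
  P1 vs X: payoffs [2, 3] → best response B (payoff 3)
  P1 vs Y: payoffs [4, 4] → best response A/B (payoff 4)
  P2 vs A: payoffs [0, 2] → best response Y (payoff 2)
  P2 vs B: payoffs [0, 0] → best response X/Y (payoff 0)
Mutual best responses: (A,Y), (B,X), (B,Y) → Nash equilibria.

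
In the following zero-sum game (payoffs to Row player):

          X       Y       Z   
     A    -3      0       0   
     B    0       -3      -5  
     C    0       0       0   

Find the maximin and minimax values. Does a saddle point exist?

Maximin = 0, Minimax = 0, Saddle: True

Work:
Row minimums: [-3, -5, 0] → maximin = 0
Column maximums: [0, 0, 0] → minimax = 0
Saddle point exists! Game value = 0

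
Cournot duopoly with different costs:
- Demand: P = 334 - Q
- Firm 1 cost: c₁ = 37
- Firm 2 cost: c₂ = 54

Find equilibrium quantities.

q₁* = 104.67, q₂* = 87.67

Work:
Reaction: q₁ = (334 - 37 - q₂)/2
Reaction: q₂ = (334 - 54 - q₁)/2
Solve simultaneously:
q₁* = (334 - 2×37 + 54)/3 = 104.67
q₂* = (334 - 2×54 + 37)/3 = 87.67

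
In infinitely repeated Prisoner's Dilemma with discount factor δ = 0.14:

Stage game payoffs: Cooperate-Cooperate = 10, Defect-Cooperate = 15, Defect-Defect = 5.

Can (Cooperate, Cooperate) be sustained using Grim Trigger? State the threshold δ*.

δ* = 0.5; since δ = 0.14 < 0.5, cooperation cannot be sustained

Work:
For Grim Trigger:
Cooperate forever: 10/(1-δ)
Defect then punished: 15 + 5·δ/(1-δ)
Need: 10/(1-δ) ≥ 15 + 5·δ/(1-δ)
Solving: δ ≥ (T-R)/(T-P) = (15-10)/(15-5) = 0.5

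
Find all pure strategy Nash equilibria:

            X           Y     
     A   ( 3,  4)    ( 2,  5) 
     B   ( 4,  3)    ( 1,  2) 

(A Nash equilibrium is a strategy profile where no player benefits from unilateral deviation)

Nash equilibrium: (A, Y), (B, X)

Work:
Best responses:
  P1 vs X: payoffs [3, 4] → best response B (payoff 4)
  P1 vs Y: payoffs [2, 1] → best response A (payoff 2)
  P2 vs A: payoffs [4, 5] → best response Y (payoff 5)
  P2 vs B: payoffs [3, 2] → best response X (payoff 3)
Mutual best responses: (A,Y), (B,X) → Nash equilibria.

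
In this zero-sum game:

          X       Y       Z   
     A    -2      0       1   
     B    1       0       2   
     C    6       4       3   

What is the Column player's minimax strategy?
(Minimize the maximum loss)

Column should play Z, value = 3

Work:
Column player minimizes Row's maximum payoff:
Column X: max payoff to Row = 6
Column Y: max payoff to Row = 4
Column Z: max payoff to Row = 3
Minimum is 3, achieved by column Z.
Minimax strategy: Z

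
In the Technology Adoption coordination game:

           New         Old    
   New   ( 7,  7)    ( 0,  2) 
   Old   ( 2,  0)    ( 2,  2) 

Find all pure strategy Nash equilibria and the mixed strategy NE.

Pure NE: (New, New) and (Old, Old); Mixed NE: p = 0.2857, q = 0.2857

Work:
Check pure NE:
(New, New): (7, 7) - no unilateral deviation beneficial
(Old, Old): (2, 2) - no unilateral deviation beneficial
Mixed NE: P1 plays New with p = 0.2857, P2 plays New with q = 0.2857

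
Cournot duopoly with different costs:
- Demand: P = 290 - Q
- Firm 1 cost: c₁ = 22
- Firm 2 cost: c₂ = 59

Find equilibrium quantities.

q₁* = 101.67, q₂* = 64.67

Work:
Reaction: q₁ = (290 - 22 - q₂)/2
Reaction: q₂ = (290 - 59 - q₁)/2
Solve simultaneously:
q₁* = (290 - 2×22 + 59)/3 = 101.67
q₂* = (290 - 2×59 + 22)/3 = 64.67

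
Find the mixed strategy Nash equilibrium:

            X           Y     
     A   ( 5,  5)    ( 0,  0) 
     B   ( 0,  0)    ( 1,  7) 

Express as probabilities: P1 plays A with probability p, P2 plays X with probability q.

p = 0.5833, q = 0.1667

Work:
Find probabilities that make opponent indifferent:
P2 chooses q to make P1 indifferent between A and B
P1 chooses p to make P2 indifferent between X and Y
Mixed NE: P1 plays (A: 0.5833, B: 0.4167), P2 plays (X: 0.1667, Y: 0.8333)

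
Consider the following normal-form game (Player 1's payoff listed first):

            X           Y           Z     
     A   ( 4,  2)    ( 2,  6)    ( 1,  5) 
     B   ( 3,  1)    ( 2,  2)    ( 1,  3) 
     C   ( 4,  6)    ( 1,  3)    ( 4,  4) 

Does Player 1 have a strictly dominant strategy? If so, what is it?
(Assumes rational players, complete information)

No strictly dominant strategy exists for Player 1

Work:
A strategy strictly dominates another if it gives a strictly higher payoff against every opponent action. Compare each pair of P1's strategies column-by-column:
  A vs B: [4 vs 3, 2 vs 2, 1 vs 1] → A does not strictly dominate B (column Y: 2 ≤ 2)
  A vs C: [4 vs 4, 2 vs 1, 1 vs 4] → A does not strictly dominate C (column X: 4 ≤ 4)
  B vs A: [3 vs 4, 2 vs 2, 1 vs 1] → B does not strictly dominate A (column X: 3 ≤ 4)
  B vs C: [3 vs 4, 2 vs 1, 1 vs 4] → B does not strictly dominate C (column X: 3 ≤ 4)
  C vs A: [4 vs 4, 1 vs 2, 4 vs 1] → C does not strictly dominate A (column X: 4 ≤ 4)
  C vs B: [4 vs 3, 1 vs 2, 4 vs 1] → C does not strictly dominate B (column Y: 1 ≤ 2)
No single strategy strictly dominates all others → no strictly dominant strategy.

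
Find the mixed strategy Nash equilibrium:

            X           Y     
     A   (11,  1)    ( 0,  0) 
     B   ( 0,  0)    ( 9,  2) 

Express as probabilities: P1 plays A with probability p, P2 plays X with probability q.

p = 0.6667, q = 0.45

Work:
Find probabilities that make opponent indifferent:
P2 chooses q to make P1 indifferent between A and B
P1 chooses p to make P2 indifferent between X and Y
Mixed NE: P1 plays (A: 0.6667, B: 0.3333), P2 plays (X: 0.45, Y: 0.55)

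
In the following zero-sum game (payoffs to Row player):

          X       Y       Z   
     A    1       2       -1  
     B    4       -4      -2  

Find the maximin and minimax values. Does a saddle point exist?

Maximin = -1, Minimax = -1, Saddle: True

Work:
Row minimums: [-1, -4] → maximin = -1
Column maximums: [4, 2, -1] → minimax = -1
Saddle point exists! Game value = -1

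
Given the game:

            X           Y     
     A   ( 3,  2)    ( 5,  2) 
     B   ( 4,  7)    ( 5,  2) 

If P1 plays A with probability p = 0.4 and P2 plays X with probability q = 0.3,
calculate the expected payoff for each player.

E[P1] = 4.58, E[P2] = 2.9

Work:
E[P1] = p·q·π₁(A,X) + p·(1-q)·π₁(A,Y) + (1-p)·q·π₁(B,X) + (1-p)·(1-q)·π₁(B,Y)
= 0.4·0.3·3 + 0.4·0.7·5 + 0.6·0.3·4 + 0.6·0.7·5
= 4.58

E[P2] = 2.9 (similar calculation)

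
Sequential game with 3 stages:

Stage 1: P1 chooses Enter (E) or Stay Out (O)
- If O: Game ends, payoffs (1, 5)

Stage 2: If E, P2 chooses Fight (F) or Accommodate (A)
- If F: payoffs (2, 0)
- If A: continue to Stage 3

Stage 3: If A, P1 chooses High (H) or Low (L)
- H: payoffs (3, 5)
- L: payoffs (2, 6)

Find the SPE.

SPE: (E, A, H); Outcome (3, 5)

Work:
Stage 3: P1 chooses H (3 vs 2)
Stage 2: P2: F->0, A->5 (anticipating H). Choose A
Stage 1: P1: O->1, E->3 (anticipating A, H). Choose E
SPE path: E -> A -> H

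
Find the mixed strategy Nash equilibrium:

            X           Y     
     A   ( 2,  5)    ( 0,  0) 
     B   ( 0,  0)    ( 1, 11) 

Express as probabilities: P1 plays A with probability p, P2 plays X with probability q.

p = 0.6875, q = 0.3333

Work:
Find probabilities that make opponent indifferent:
P2 chooses q to make P1 indifferent between A and B
P1 chooses p to make P2 indifferent between X and Y
Mixed NE: P1 plays (A: 0.6875, B: 0.3125), P2 plays (X: 0.3333, Y: 0.6667)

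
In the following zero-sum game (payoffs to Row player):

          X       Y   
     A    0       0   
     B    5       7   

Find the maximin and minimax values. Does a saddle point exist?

Maximin = 5, Minimax = 5, Saddle: True

Work:
Row minimums: [0, 5] → maximin = 5
Column maximums: [5, 7] → minimax = 5
Saddle point exists! Game value = 5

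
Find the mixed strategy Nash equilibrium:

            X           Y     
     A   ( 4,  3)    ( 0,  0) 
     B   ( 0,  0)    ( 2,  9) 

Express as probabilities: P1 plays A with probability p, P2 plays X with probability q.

p = 0.75, q = 0.3333

Work:
Find probabilities that make opponent indifferent:
P2 chooses q to make P1 indifferent between A and B
P1 chooses p to make P2 indifferent between X and Y
Mixed NE: P1 plays (A: 0.75, B: 0.25), P2 plays (X: 0.3333, Y: 0.6667)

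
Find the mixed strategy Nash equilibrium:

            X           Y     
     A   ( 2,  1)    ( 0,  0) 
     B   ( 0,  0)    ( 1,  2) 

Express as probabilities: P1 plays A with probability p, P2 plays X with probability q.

p = 0.6667, q = 0.3333

Work:
Find probabilities that make opponent indifferent:
P2 chooses q to make P1 indifferent between A and B
P1 chooses p to make P2 indifferent between X and Y
Mixed NE: P1 plays (A: 0.6667, B: 0.3333), P2 plays (X: 0.3333, Y: 0.6667)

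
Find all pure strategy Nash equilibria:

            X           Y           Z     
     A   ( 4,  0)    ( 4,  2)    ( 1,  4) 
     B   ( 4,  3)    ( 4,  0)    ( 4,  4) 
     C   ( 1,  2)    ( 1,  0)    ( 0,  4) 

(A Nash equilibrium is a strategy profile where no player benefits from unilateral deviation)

Nash equilibrium: (B, Z)

Work:
Best responses:
  P1 vs X: payoffs [4, 4, 1] → best response A/B (payoff 4)
  P1 vs Y: payoffs [4, 4, 1] → best response A/B (payoff 4)
  P1 vs Z: payoffs [1, 4, 0] → best response B (payoff 4)
  P2 vs A: payoffs [0, 2, 4] → best response Z (payoff 4)
  P2 vs B: payoffs [3, 0, 4] → best response Z (payoff 4)
  P2 vs C: payoffs [2, 0, 4] → best response Z (payoff 4)
Mutual best responses: (B,Z) → Nash equilibria.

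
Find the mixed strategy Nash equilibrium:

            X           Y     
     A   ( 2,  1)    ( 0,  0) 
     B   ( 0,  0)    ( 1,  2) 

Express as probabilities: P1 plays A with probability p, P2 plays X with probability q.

p = 0.6667, q = 0.3333

Work:
Find probabilities that make opponent indifferent:
P2 chooses q to make P1 indifferent between A and B
P1 chooses p to make P2 indifferent between X and Y
Mixed NE: P1 plays (A: 0.6667, B: 0.3333), P2 plays (X: 0.3333, Y: 0.6667)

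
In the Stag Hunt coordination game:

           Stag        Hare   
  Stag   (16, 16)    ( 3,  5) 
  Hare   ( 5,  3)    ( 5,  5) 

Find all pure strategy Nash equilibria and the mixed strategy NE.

Pure NE: (Stag, Stag) and (Hare, Hare); Mixed NE: p = 0.1538, q = 0.1538

Work:
Check pure NE:
(Stag, Stag): (16, 16) - no unilateral deviation beneficial
(Hare, Hare): (5, 5) - no unilateral deviation beneficial
Mixed NE: P1 plays Stag with p = 0.1538, P2 plays Stag with q = 0.1538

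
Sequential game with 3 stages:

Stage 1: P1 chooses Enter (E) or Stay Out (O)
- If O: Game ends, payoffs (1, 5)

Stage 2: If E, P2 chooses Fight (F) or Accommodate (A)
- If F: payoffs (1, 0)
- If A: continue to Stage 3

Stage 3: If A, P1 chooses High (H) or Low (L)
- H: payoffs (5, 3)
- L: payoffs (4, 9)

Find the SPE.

SPE: (E, A, H); Outcome (5, 3)

Work:
Stage 3: P1 chooses H (5 vs 4)
Stage 2: P2: F->0, A->3 (anticipating H). Choose A
Stage 1: P1: O->1, E->5 (anticipating A, H). Choose E
SPE path: E -> A -> H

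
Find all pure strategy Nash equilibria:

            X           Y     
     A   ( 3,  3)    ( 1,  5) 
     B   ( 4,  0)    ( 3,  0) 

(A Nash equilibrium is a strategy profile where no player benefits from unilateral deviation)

Nash equilibrium: (B, X), (B, Y)

Work:
Best responses:
  P1 vs X: payoffs [3, 4] → best response B (payoff 4)
  P1 vs Y: payoffs [1, 3] → best response B (payoff 3)
  P2 vs A: payoffs [3, 5] → best response Y (payoff 5)
  P2 vs B: payoffs [0, 0] → best response X/Y (payoff 0)
Mutual best responses: (B,X), (B,Y) → Nash equilibria.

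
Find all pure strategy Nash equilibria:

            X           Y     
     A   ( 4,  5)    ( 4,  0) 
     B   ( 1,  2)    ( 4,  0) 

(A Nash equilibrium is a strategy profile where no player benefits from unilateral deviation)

Nash equilibrium: (A, X)

Work:
Best responses:
  P1 vs X: payoffs [4, 1] → best response A (payoff 4)
  P1 vs Y: payoffs [4, 4] → best response A/B (payoff 4)
  P2 vs A: payoffs [5, 0] → best response X (payoff 5)
  P2 vs B: payoffs [2, 0] → best response X (payoff 2)
Mutual best responses: (A,X) → Nash equilibria.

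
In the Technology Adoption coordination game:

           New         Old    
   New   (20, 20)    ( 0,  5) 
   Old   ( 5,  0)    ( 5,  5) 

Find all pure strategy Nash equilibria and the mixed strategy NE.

Pure NE: (New, New) and (Old, Old); Mixed NE: p = 0.25, q = 0.25

Work:
Check pure NE:
(New, New): (20, 20) - no unilateral deviation beneficial
(Old, Old): (5, 5) - no unilateral deviation beneficial
Mixed NE: P1 plays New with p = 0.25, P2 plays New with q = 0.25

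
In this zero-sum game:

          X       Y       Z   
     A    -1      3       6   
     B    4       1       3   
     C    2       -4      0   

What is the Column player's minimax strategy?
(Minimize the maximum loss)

Column should play Y, value = 3

Work:
Column player minimizes Row's maximum payoff:
Column X: max payoff to Row = 4
Column Y: max payoff to Row = 3
Column Z: max payoff to Row = 6
Minimum is 3, achieved by column Y.
Minimax strategy: Y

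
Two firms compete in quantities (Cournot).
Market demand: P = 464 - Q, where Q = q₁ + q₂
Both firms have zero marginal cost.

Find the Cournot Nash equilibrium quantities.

q₁* = q₂* = 154.67; P* = 154.67

Work:
Profit: π_i = P·q_i = (a - q_i - q_j)·q_i
FOC: ∂π_i/∂q_i = a - 2q_i - q_j = 0
Reaction function: q_i = (464 - q_j)/2
Symmetry: q* = 464/3 = 154.67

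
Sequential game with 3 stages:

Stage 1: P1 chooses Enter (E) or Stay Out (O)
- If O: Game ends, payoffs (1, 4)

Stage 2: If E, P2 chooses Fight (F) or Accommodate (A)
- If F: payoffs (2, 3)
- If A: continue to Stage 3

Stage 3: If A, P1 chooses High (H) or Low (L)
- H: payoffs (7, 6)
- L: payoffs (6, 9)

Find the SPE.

SPE: (E, A, H); Outcome (7, 6)

Work:
Stage 3: P1 chooses H (7 vs 6)
Stage 2: P2: F->3, A->6 (anticipating H). Choose A
Stage 1: P1: O->1, E->7 (anticipating A, H). Choose E
SPE path: E -> A -> H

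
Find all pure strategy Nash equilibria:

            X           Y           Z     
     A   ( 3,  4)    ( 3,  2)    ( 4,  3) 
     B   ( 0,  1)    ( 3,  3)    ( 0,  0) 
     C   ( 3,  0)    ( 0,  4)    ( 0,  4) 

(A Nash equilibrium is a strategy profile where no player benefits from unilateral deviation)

Nash equilibrium: (A, X), (B, Y)

Work:
Best responses:
  P1 vs X: payoffs [3, 0, 3] → best response A/C (payoff 3)
  P1 vs Y: payoffs [3, 3, 0] → best response A/B (payoff 3)
  P1 vs Z: payoffs [4, 0, 0] → best response A (payoff 4)
  P2 vs A: payoffs [4, 2, 3] → best response X (payoff 4)
  P2 vs B: payoffs [1, 3, 0] → best response Y (payoff 3)
  P2 vs C: payoffs [0, 4, 4] → best response Y/Z (payoff 4)
Mutual best responses: (A,X), (B,Y) → Nash equilibria.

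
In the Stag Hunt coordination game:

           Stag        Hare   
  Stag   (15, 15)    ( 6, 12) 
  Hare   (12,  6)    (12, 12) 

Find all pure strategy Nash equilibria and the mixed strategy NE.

Pure NE: (Stag, Stag) and (Hare, Hare); Mixed NE: p = 0.6667, q = 0.6667

Work:
Check pure NE:
(Stag, Stag): (15, 15) - no unilateral deviation beneficial
(Hare, Hare): (12, 12) - no unilateral deviation beneficial
Mixed NE: P1 plays Stag with p = 0.6667, P2 plays Stag with q = 0.6667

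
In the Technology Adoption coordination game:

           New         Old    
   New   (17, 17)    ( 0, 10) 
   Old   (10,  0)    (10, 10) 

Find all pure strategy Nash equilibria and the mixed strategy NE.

Pure NE: (New, New) and (Old, Old); Mixed NE: p = 0.5882, q = 0.5882

Work:
Check pure NE:
(New, New): (17, 17) - no unilateral deviation beneficial
(Old, Old): (10, 10) - no unilateral deviation beneficial
Mixed NE: P1 plays New with p = 0.5882, P2 plays New with q = 0.5882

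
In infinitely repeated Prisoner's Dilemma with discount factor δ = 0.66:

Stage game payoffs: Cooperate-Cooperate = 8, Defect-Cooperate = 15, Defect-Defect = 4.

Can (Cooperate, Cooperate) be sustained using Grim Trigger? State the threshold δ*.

δ* = 0.6364; since δ = 0.66 ≥ 0.6364, cooperation can be sustained

Work:
For Grim Trigger:
Cooperate forever: 8/(1-δ)
Defect then punished: 15 + 4·δ/(1-δ)
Need: 8/(1-δ) ≥ 15 + 4·δ/(1-δ)
Solving: δ ≥ (T-R)/(T-P) = (15-8)/(15-4) = 0.6364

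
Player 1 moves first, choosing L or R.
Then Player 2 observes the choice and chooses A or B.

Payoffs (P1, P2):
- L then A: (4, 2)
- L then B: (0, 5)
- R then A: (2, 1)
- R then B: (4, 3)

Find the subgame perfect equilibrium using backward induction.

P1 plays R, P2 plays B after L and B after R; Payoff (4, 3)

Work:
Backward induction:
After L: P2 chooses B → P1 gets 0
After R: P2 chooses B → P1 gets 4
P1 chooses R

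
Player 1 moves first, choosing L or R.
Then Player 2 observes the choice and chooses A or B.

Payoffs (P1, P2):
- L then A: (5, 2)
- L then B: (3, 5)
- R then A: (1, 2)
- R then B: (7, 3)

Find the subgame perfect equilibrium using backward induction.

P1 plays R, P2 plays B after L and B after R; Payoff (7, 3)

Work:
Backward induction:
After L: P2 chooses B → P1 gets 3
After R: P2 chooses B → P1 gets 7
P1 chooses R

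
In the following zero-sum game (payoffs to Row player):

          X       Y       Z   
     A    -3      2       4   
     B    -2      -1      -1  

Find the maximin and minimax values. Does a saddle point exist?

Maximin = -2, Minimax = -2, Saddle: True

Work:
Row minimums: [-3, -2] → maximin = -2
Column maximums: [-2, 2, 4] → minimax = -2
Saddle point exists! Game value = -2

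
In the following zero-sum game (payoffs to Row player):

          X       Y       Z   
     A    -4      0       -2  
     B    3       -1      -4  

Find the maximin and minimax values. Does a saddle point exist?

Maximin = -4, Minimax = -2, Saddle: False

Work:
Row minimums: [-4, -4] → maximin = -4
Column maximums: [3, 0, -2] → minimax = -2
No saddle point (maximin ≠ minimax). Mixed strategy needed.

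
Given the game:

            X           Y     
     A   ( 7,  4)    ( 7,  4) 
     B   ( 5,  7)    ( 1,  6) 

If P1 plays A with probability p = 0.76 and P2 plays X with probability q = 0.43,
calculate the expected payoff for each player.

E[P1] = 5.9728, E[P2] = 4.5832

Work:
E[P1] = p·q·π₁(A,X) + p·(1-q)·π₁(A,Y) + (1-p)·q·π₁(B,X) + (1-p)·(1-q)·π₁(B,Y)
= 0.76·0.43·7 + 0.76·0.57·7 + 0.24·0.43·5 + 0.24·0.57·1
= 5.9728

E[P2] = 4.5832 (similar calculation)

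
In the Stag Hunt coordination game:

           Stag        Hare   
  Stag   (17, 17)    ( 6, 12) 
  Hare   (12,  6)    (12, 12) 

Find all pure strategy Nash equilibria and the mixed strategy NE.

Pure NE: (Stag, Stag) and (Hare, Hare); Mixed NE: p = 0.5455, q = 0.5455

Work:
Check pure NE:
(Stag, Stag): (17, 17) - no unilateral deviation beneficial
(Hare, Hare): (12, 12) - no unilateral deviation beneficial
Mixed NE: P1 plays Stag with p = 0.5455, P2 plays Stag with q = 0.5455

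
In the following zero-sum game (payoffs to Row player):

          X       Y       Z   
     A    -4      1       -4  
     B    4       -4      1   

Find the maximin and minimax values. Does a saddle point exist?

Maximin = -4, Minimax = 1, Saddle: False

Work:
Row minimums: [-4, -4] → maximin = -4
Column maximums: [4, 1, 1] → minimax = 1
No saddle point (maximin ≠ minimax). Mixed strategy needed.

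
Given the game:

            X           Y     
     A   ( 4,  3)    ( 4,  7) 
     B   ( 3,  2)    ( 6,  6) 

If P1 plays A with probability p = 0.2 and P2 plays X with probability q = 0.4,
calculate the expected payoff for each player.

E[P1] = 4.64, E[P2] = 4.6

Work:
E[P1] = p·q·π₁(A,X) + p·(1-q)·π₁(A,Y) + (1-p)·q·π₁(B,X) + (1-p)·(1-q)·π₁(B,Y)
= 0.2·0.4·4 + 0.2·0.6·4 + 0.8·0.4·3 + 0.8·0.6·6
= 4.64

E[P2] = 4.6 (similar calculation)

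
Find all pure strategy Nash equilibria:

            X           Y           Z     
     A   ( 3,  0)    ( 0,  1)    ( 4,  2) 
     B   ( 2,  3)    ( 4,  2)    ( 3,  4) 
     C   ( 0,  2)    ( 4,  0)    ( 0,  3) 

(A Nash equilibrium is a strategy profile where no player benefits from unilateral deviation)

Nash equilibrium: (A, Z)

Work:
Best responses:
  P1 vs X: payoffs [3, 2, 0] → best response A (payoff 3)
  P1 vs Y: payoffs [0, 4, 4] → best response B/C (payoff 4)
  P1 vs Z: payoffs [4, 3, 0] → best response A (payoff 4)
  P2 vs A: payoffs [0, 1, 2] → best response Z (payoff 2)
  P2 vs B: payoffs [3, 2, 4] → best response Z (payoff 4)
  P2 vs C: payoffs [2, 0, 3] → best response Z (payoff 3)
Mutual best responses: (A,Z) → Nash equilibria.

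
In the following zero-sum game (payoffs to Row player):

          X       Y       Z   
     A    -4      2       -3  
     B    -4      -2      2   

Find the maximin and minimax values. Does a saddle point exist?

Maximin = -4, Minimax = -4, Saddle: True

Work:
Row minimums: [-4, -4] → maximin = -4
Column maximums: [-4, 2, 2] → minimax = -4
Saddle point exists! Game value = -4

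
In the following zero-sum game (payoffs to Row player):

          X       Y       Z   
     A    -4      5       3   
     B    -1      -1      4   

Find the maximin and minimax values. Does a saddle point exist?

Maximin = -1, Minimax = -1, Saddle: True

Work:
Row minimums: [-4, -1] → maximin = -1
Column maximums: [-1, 5, 4] → minimax = -1
Saddle point exists! Game value = -1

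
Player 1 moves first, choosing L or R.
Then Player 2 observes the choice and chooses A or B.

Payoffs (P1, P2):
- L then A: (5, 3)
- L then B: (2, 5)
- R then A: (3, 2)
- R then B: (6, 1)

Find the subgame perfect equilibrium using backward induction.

P1 plays R, P2 plays B after L and A after R; Payoff (3, 2)

Work:
Backward induction:
After L: P2 chooses B → P1 gets 2
After R: P2 chooses A → P1 gets 3
P1 chooses R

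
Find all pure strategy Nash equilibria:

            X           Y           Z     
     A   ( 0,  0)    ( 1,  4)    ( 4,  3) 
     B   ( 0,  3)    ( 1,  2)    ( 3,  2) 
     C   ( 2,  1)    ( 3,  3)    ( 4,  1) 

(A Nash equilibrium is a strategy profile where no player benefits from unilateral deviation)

Nash equilibrium: (C, Y)

Work:
Best responses:
  P1 vs X: payoffs [0, 0, 2] → best response C (payoff 2)
  P1 vs Y: payoffs [1, 1, 3] → best response C (payoff 3)
  P1 vs Z: payoffs [4, 3, 4] → best response A/C (payoff 4)
  P2 vs A: payoffs [0, 4, 3] → best response Y (payoff 4)
  P2 vs B: payoffs [3, 2, 2] → best response X (payoff 3)
  P2 vs C: payoffs [1, 3, 1] → best response Y (payoff 3)
Mutual best responses: (C,Y) → Nash equilibria.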